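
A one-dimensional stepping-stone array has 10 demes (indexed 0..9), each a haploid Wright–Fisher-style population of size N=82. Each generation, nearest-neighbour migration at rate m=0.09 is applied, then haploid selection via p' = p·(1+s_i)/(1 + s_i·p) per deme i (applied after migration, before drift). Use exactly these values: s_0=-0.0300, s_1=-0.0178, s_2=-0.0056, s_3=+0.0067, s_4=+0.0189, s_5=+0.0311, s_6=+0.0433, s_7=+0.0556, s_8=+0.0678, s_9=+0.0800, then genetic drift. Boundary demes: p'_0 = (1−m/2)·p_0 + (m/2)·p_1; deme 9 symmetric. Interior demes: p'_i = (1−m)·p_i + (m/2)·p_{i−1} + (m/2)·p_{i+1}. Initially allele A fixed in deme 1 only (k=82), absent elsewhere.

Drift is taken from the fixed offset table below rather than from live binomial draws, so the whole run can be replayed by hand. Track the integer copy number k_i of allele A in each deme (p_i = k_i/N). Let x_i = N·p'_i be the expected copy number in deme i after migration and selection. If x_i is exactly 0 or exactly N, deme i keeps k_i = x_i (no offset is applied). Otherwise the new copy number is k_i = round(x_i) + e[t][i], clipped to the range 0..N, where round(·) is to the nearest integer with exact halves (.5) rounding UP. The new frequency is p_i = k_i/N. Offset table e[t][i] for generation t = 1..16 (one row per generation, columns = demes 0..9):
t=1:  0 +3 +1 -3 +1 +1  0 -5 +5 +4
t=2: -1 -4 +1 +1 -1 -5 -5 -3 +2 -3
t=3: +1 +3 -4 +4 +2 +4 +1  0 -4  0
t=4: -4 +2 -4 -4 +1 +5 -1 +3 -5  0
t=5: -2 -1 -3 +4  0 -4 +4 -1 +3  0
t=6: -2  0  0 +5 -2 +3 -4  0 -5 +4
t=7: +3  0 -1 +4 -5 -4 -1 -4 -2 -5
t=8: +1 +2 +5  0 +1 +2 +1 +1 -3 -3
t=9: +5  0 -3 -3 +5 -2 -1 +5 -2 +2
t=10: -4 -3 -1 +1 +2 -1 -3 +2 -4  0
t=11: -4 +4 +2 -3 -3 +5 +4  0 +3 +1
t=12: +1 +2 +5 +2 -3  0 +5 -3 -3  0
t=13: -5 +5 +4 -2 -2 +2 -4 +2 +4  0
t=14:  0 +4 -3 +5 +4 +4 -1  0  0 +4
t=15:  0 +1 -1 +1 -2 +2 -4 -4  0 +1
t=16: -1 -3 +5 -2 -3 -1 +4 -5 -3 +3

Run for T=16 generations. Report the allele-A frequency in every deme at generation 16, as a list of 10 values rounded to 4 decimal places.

[0.1463, 0.4146, 0.3171, 0.1463, 0.0366, 0.1341, 0.0610, 0.0000, 0.0000, 0.0000]

t=0: k=[0 82 0 0 0 0 0 0 0 0]
t=1: x=[3.5841 74.4985 3.6703 0.0000 0.0000 0.0000 0.0000 0.0000 0.0000 0.0000] k=[4 77 5 0 0 0 0 0 0 0]
t=2: x=[7.0853 70.2959 7.9745 0.2265 0.0000 0.0000 0.0000 0.0000 0.0000 0.0000] k=[6 66 9 1 0 0 0 0 0 0]
t=3: x=[8.4659 60.4509 11.1508 1.3237 0.0459 0.0000 0.0000 0.0000 0.0000 0.0000] k=[9 63 7 5 2 0 0 0 0 0]
t=4: x=[11.1337 57.7444 9.3832 4.9862 2.0827 0.0928 0.0000 0.0000 0.0000 0.0000] k=[7 60 5 1 3 5 0 0 0 0]
t=5: x=[9.1348 54.8146 7.2578 1.2784 3.0546 4.8221 0.2347 0.0000 0.0000 0.0000] k=[7 54 4 5 3 1 4 0 0 0]
t=6: x=[8.8711 49.2825 6.2624 4.8956 3.0546 1.2625 3.8371 0.1900 0.0000 0.0000] k=[7 49 6 10 1 4 0 0 0 0]
t=7: x=[8.6514 44.8103 8.0740 9.4708 1.5685 3.7943 0.1878 0.0000 0.0000 0.0000] k=[12 45 7 13 0 0 0 0 0 0]
t=8: x=[13.1453 41.4369 8.9352 12.2143 0.5960 0.0000 0.0000 0.0000 0.0000 0.0000] k=[14 43 14 12 2 0 0 0 0 0]
t=9: x=[14.9294 40.0220 15.1455 11.7069 2.4033 0.0928 0.0000 0.0000 0.0000 0.0000] k=[20 40 12 9 7 0 0 0 0 0]
t=10: x=[20.4292 37.4743 13.0632 9.0989 6.8923 0.3248 0.0000 0.0000 0.0000 0.0000] k=[16 34 12 10 9 0 0 0 0 0]
t=11: x=[16.4066 31.8495 12.8391 10.1040 8.7858 0.4175 0.0000 0.0000 0.0000 0.0000] k=[12 36 15 7 6 5 0 0 0 0]
t=12: x=[12.7486 33.6182 15.5142 7.3596 6.1050 4.9608 0.2347 0.0000 0.0000 0.0000] k=[14 36 21 9 3 5 5 0 0 0]
t=13: x=[14.6205 33.9771 21.0470 9.3250 3.4209 5.0533 4.9692 0.2375 0.0000 0.0000] k=[10 39 25 7 1 7 1 2 0 0]
t=14: x=[11.0114 36.7005 24.7229 7.5858 1.5685 6.6446 1.3710 1.9662 0.0961 0.0000] k=[11 41 22 13 6 11 0 2 0 0]
t=15: x=[12.0339 38.4281 22.3586 13.1636 6.6536 10.5585 0.6101 1.9188 0.0961 0.0000] k=[12 39 21 14 5 13 0 0 0 0]
t=16: x=[12.8808 36.6107 21.4061 13.9873 5.8662 12.3733 0.6101 0.0000 0.0000 0.0000] k=[12 34 26 12 3 11 5 0 0 0]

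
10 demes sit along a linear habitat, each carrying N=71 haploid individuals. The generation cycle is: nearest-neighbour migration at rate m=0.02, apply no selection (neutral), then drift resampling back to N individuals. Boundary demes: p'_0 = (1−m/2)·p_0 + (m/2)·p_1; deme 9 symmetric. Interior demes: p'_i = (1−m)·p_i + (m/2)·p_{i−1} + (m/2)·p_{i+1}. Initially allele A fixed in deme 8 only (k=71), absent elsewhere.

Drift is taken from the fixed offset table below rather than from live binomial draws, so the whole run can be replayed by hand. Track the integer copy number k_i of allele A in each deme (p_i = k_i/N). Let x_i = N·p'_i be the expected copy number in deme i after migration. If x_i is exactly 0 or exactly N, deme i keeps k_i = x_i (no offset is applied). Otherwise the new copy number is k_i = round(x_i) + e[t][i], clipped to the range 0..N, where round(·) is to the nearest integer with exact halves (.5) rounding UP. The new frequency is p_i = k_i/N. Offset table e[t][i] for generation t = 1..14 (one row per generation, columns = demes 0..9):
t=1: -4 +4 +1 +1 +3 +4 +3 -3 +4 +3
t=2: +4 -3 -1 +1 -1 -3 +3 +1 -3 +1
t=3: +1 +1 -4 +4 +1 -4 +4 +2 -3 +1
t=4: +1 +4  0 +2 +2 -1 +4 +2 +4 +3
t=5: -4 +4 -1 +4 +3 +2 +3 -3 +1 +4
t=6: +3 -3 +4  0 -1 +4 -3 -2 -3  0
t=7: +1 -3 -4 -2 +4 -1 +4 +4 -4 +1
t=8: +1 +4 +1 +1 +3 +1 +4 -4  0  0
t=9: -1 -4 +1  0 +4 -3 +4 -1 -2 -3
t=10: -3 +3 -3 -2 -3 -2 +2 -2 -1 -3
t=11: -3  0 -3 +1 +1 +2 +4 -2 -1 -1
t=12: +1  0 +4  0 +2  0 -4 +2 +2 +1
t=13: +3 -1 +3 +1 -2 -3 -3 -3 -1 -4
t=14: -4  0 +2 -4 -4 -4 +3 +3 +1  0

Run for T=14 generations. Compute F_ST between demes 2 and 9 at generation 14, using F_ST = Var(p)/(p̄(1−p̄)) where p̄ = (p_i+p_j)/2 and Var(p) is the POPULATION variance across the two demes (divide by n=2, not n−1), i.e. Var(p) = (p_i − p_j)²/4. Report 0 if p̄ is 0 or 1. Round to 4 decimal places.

0.0005

t=0: k=[0 0 0 0 0 0 0 0 71 0]
t=1: x=[0.0000 0.0000 0.0000 0.0000 0.0000 0.0000 0.0000 0.7100 69.5800 0.7100] k=[0 0 0 0 0 0 0 0 71 4]
t=2: x=[0.0000 0.0000 0.0000 0.0000 0.0000 0.0000 0.0000 0.7100 69.6200 4.6700] k=[0 0 0 0 0 0 0 2 67 6]
t=3: x=[0.0000 0.0000 0.0000 0.0000 0.0000 0.0000 0.0200 2.6300 65.7400 6.6100] k=[0 0 0 0 0 0 4 5 63 8]
t=4: x=[0.0000 0.0000 0.0000 0.0000 0.0000 0.0400 3.9700 5.5700 61.8700 8.5500] k=[0 0 0 0 0 0 8 8 66 12]
t=5: x=[0.0000 0.0000 0.0000 0.0000 0.0000 0.0800 7.9200 8.5800 64.8800 12.5400] k=[0 0 0 0 0 2 11 6 66 17]
t=6: x=[0.0000 0.0000 0.0000 0.0000 0.0200 2.0700 10.8600 6.6500 64.9100 17.4900] k=[0 0 0 0 0 6 8 5 62 17]
t=7: x=[0.0000 0.0000 0.0000 0.0000 0.0600 5.9600 7.9500 5.6000 60.9800 17.4500] k=[0 0 0 0 4 5 12 10 57 18]
t=8: x=[0.0000 0.0000 0.0000 0.0400 3.9700 5.0600 11.9100 10.4900 56.1400 18.3900] k=[0 0 0 1 7 6 16 6 56 18]
t=9: x=[0.0000 0.0000 0.0100 1.0500 6.9300 6.1100 15.8000 6.6000 55.1200 18.3800] k=[0 0 1 1 11 3 20 6 53 15]
t=10: x=[0.0000 0.0100 0.9900 1.1000 10.8200 3.2500 19.6900 6.6100 52.1500 15.3800] k=[0 3 0 0 8 1 22 5 51 12]
t=11: x=[0.0300 2.9400 0.0300 0.0800 7.8500 1.2800 21.6200 5.6300 50.1500 12.3900] k=[0 3 0 1 9 3 26 4 49 11]
t=12: x=[0.0300 2.9400 0.0400 1.0700 8.8600 3.2900 25.5500 4.6700 48.1700 11.3800] k=[1 3 4 1 11 3 22 7 50 12]
t=13: x=[1.0200 2.9900 3.9600 1.1300 10.8200 3.2700 21.6600 7.5800 49.1900 12.3800] k=[4 2 7 2 9 0 19 5 48 8]
t=14: x=[3.9800 2.0700 6.9000 2.1200 8.8400 0.2800 18.6700 5.5700 47.1700 8.4000] k=[0 2 9 0 5 0 22 9 48 8]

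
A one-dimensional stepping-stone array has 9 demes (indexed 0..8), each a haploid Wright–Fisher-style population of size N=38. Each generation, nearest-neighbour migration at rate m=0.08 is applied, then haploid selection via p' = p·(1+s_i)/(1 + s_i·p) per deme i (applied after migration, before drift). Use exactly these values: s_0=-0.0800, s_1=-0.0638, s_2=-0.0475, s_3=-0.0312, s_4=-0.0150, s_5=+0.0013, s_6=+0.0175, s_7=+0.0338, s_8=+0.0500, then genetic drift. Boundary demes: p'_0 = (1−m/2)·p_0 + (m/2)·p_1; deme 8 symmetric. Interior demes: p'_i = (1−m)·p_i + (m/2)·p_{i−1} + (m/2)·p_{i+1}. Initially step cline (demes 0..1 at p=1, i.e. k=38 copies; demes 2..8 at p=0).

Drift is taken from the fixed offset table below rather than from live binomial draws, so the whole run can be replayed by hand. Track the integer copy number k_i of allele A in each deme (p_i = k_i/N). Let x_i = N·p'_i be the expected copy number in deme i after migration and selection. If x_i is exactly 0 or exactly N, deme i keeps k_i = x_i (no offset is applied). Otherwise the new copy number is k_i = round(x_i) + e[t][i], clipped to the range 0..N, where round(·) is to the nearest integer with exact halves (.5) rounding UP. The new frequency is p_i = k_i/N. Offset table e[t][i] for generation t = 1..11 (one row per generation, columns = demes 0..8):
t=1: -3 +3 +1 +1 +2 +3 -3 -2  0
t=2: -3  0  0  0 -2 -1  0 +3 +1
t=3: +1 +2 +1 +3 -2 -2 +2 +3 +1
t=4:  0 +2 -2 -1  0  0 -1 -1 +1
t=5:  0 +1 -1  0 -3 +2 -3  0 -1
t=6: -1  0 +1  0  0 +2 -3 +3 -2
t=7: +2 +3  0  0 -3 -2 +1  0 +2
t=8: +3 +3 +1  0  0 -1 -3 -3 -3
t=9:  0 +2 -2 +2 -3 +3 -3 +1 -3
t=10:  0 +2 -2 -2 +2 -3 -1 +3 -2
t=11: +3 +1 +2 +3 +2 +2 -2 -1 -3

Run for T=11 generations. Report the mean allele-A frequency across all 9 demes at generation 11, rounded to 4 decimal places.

0.2836

t=0: k=[38 38 0 0 0 0 0 0 0]
t=1: x=[38.0000 36.3808 1.4506 0.0000 0.0000 0.0000 0.0000 0.0000 0.0000] k=[38 38 2 0 0 0 0 0 0]
t=2: x=[38.0000 36.4658 3.2139 0.0775 0.0000 0.0000 0.0000 0.0000 0.0000] k=[38 36 3 0 0 0 0 0 0]
t=3: x=[37.9131 34.5592 4.0216 0.1163 0.0000 0.0000 0.0000 0.0000 0.0000] k=[38 37 5 3 0 0 0 0 0]
t=4: x=[37.9565 35.6169 5.9516 2.8746 0.1182 0.0000 0.0000 0.0000 0.0000] k=[38 38 4 2 0 0 0 0 0]
t=5: x=[38.0000 36.5509 5.0626 1.9408 0.0788 0.0000 0.0000 0.0000 0.0000] k=[38 38 4 2 0 0 0 0 0]
t=6: x=[38.0000 36.5509 5.0626 1.9408 0.0788 0.0000 0.0000 0.0000 0.0000] k=[38 37 6 2 0 0 0 0 0]
t=7: x=[37.9565 35.6593 6.8039 2.0186 0.0788 0.0000 0.0000 0.0000 0.0000] k=[38 38 7 2 0 0 0 0 0]
t=8: x=[38.0000 36.6784 7.7358 2.0574 0.0788 0.0000 0.0000 0.0000 0.0000] k=[38 38 9 2 0 0 0 0 0]
t=9: x=[38.0000 36.7635 9.5284 2.1352 0.0788 0.0000 0.0000 0.0000 0.0000] k=[38 38 8 4 0 0 0 0 0]
t=10: x=[38.0000 36.7210 8.7090 3.8880 0.1576 0.0000 0.0000 0.0000 0.0000] k=[38 38 7 2 2 0 0 0 0]
t=11: x=[38.0000 36.6784 7.7358 2.1352 1.8926 0.0801 0.0000 0.0000 0.0000] k=[38 38 10 5 4 2 0 0 0]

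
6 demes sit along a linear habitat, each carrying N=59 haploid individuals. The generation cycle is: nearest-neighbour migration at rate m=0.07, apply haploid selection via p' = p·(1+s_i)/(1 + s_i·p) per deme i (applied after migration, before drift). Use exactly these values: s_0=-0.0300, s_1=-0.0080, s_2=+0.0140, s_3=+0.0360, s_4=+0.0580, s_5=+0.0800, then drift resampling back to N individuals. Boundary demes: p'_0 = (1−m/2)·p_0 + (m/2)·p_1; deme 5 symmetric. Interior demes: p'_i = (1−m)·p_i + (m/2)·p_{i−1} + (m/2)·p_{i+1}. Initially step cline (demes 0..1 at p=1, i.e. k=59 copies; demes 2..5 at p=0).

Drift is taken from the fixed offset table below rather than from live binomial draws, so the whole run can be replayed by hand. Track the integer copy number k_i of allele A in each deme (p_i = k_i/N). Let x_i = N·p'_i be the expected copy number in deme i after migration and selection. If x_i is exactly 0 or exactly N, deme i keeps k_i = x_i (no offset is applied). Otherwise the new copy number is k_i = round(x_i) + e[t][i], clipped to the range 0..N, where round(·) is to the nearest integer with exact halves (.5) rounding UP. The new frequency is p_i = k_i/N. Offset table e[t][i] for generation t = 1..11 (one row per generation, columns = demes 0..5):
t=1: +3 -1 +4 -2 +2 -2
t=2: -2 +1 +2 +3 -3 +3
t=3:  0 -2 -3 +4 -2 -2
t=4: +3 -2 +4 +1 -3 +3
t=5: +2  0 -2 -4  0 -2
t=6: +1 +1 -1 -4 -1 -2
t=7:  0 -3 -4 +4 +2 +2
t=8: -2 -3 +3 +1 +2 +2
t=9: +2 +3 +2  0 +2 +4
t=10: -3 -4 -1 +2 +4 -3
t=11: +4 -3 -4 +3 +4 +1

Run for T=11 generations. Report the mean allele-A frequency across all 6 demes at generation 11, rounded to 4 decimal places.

0.3701

t=0: k=[59 59 0 0 0 0]
t=1: x=[59.0000 56.9189 2.0929 0.0000 0.0000 0.0000] k=[59 56 6 0 0 0]
t=2: x=[58.8918 54.3205 7.6319 0.2175 0.0000 0.0000] k=[57 55 10 3 0 0]
t=3: x=[56.8683 53.4548 11.4578 3.2468 0.1111 0.0000] k=[57 51 8 7 0 0]
t=4: x=[56.7243 49.6419 9.5811 7.0054 0.2591 0.0000] k=[59 48 14 8 0 0]
t=5: x=[58.6032 47.1190 15.1359 8.1759 0.2962 0.0000] k=[59 47 13 4 0 0]
t=6: x=[58.5671 46.1494 14.0231 4.3143 0.1481 0.0000] k=[59 47 13 0 0 0]
t=7: x=[58.5671 46.1494 13.8820 0.4712 0.0000 0.0000] k=[59 43 10 4 0 0]
t=8: x=[58.4228 42.3090 11.0695 4.2061 0.1481 0.0000] k=[56 39 14 5 2 0]
t=9: x=[55.3008 38.6130 14.7130 5.3805 2.1487 0.0756] k=[57 42 17 5 4 4]
t=10: x=[56.4003 41.5515 17.6264 5.5606 4.2522 4.2967] k=[53 38 17 8 8 1]
t=11: x=[52.2961 37.6808 17.5912 8.5709 8.1427 1.3423] k=[56 35 14 12 12 2]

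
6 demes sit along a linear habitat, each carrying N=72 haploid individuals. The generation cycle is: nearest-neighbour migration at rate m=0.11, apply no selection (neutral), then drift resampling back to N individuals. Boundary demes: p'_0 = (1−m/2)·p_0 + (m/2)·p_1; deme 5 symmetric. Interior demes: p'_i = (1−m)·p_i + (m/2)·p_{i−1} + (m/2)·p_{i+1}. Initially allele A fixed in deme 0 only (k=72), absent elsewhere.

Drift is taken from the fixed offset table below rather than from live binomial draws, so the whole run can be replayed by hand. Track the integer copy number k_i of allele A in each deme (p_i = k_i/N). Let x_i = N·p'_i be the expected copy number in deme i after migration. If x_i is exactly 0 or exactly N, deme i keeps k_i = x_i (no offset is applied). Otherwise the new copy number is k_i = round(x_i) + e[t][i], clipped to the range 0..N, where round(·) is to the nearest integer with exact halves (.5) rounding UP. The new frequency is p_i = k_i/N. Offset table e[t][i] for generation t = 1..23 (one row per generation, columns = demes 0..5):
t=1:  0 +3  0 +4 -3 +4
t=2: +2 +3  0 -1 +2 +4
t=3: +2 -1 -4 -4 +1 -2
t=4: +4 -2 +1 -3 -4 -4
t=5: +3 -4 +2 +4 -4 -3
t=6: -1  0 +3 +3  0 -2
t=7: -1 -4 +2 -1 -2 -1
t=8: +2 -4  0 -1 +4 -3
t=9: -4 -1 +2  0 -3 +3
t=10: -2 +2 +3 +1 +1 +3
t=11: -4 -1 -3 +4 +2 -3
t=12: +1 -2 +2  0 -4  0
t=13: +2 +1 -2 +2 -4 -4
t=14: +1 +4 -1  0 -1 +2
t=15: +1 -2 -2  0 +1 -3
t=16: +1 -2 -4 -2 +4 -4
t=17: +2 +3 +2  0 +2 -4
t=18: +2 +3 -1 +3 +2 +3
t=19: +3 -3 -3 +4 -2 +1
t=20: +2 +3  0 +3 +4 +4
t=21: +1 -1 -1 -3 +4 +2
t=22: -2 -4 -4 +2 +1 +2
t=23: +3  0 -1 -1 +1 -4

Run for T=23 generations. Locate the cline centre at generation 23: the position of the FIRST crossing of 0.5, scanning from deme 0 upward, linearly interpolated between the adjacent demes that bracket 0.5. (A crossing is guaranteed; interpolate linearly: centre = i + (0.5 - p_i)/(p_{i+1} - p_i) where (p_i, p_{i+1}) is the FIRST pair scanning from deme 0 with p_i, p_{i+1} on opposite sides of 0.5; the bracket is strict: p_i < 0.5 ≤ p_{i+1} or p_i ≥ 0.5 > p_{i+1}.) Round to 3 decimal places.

0.400

t=0: k=[72 0 0 0 0 0]
t=1: x=[68.0400 3.9600 0.0000 0.0000 0.0000 0.0000] k=[68 7 0 0 0 0]
t=2: x=[64.6450 9.9700 0.3850 0.0000 0.0000 0.0000] k=[67 13 0 0 0 0]
t=3: x=[64.0300 15.2550 0.7150 0.0000 0.0000 0.0000] k=[66 14 0 0 0 0]
t=4: x=[63.1400 16.0900 0.7700 0.0000 0.0000 0.0000] k=[67 14 2 0 0 0]
t=5: x=[64.0850 16.2550 2.5500 0.1100 0.0000 0.0000] k=[67 12 5 4 0 0]
t=6: x=[63.9750 14.6400 5.3300 3.8350 0.2200 0.0000] k=[63 15 8 7 0 0]
t=7: x=[60.3600 17.2550 8.3300 6.6700 0.3850 0.0000] k=[59 13 10 6 0 0]
t=8: x=[56.4700 15.3650 9.9450 5.8900 0.3300 0.0000] k=[58 11 10 5 4 0]
t=9: x=[55.4150 13.5300 9.7800 5.2200 3.8350 0.2200] k=[51 13 12 5 1 3]
t=10: x=[48.9100 15.0350 11.6700 5.1650 1.3300 2.8900] k=[47 17 15 6 2 6]
t=11: x=[45.3500 18.5400 14.6150 6.2750 2.4400 5.7800] k=[41 18 12 10 4 3]
t=12: x=[39.7350 18.9350 12.2200 9.7800 4.2750 3.0550] k=[41 17 14 10 0 3]
t=13: x=[39.6800 18.1550 13.9450 9.6700 0.7150 2.8350] k=[42 19 12 12 0 0]
t=14: x=[40.7350 19.8800 12.3850 11.3400 0.6600 0.0000] k=[42 24 11 11 0 0]
t=15: x=[41.0100 24.2750 11.7150 10.3950 0.6050 0.0000] k=[42 22 10 10 2 0]
t=16: x=[40.9000 22.4400 10.6600 9.5600 2.3300 0.1100] k=[42 20 7 8 6 0]
t=17: x=[40.7900 20.4950 7.7700 7.8350 5.7800 0.3300] k=[43 23 10 8 8 0]
t=18: x=[41.9000 23.3850 10.6050 8.1100 7.5600 0.4400] k=[44 26 10 11 10 3]
t=19: x=[43.0100 26.1100 10.9350 10.8900 9.6700 3.3850] k=[46 23 8 15 8 4]
t=20: x=[44.7350 23.4400 9.2100 14.2300 8.1650 4.2200] k=[47 26 9 17 12 8]
t=21: x=[45.8450 26.2200 10.3750 16.2850 12.0550 8.2200] k=[47 25 9 13 16 10]
t=22: x=[45.7900 25.3300 10.1000 12.9450 15.5050 10.3300] k=[44 21 6 15 17 12]
t=23: x=[42.7350 21.4400 7.3200 14.6150 16.6150 12.2750] k=[46 21 6 14 18 8]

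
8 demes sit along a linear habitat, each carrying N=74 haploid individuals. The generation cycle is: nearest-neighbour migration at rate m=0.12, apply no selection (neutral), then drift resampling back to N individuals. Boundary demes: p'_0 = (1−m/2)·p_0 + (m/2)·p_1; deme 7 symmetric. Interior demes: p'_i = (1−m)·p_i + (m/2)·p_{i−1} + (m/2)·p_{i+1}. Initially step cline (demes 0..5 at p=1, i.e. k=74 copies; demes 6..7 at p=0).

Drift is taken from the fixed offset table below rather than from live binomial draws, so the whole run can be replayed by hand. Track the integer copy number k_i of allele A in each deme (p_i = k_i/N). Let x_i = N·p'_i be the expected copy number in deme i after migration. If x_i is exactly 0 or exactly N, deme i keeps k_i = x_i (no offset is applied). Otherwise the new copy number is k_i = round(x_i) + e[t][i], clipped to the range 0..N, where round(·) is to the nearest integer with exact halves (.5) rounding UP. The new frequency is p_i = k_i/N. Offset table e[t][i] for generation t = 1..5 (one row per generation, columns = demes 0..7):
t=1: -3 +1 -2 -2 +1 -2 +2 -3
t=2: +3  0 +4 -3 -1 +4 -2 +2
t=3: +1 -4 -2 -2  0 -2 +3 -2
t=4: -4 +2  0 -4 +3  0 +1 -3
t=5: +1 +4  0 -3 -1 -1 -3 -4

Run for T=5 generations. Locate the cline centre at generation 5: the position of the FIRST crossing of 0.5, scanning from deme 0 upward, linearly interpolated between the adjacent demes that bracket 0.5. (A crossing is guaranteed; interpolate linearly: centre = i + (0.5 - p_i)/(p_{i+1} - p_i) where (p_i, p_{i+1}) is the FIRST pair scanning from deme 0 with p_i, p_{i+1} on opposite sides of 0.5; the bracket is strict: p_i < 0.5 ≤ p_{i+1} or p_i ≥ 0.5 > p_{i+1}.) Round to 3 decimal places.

t=0: k=[74 74 74 74 74 74 0 0]
t=1: x=[74.0000 74.0000 74.0000 74.0000 74.0000 69.5600 4.4400 0.0000] k=[74 74 74 74 74 68 6 0]
t=2: x=[74.0000 74.0000 74.0000 74.0000 73.6400 64.6400 9.3600 0.3600] k=[74 74 74 74 73 69 7 2]
t=3: x=[74.0000 74.0000 74.0000 73.9400 72.8200 65.5200 10.4200 2.3000] k=[74 74 74 72 73 64 13 0]
t=4: x=[74.0000 74.0000 73.8800 72.1800 72.4000 61.4800 15.2800 0.7800] k=[74 74 74 68 74 61 16 0]
t=5: x=[74.0000 74.0000 73.6400 68.7200 72.8600 59.0800 17.7400 0.9600] k=[74 74 74 66 72 58 15 0]

5.488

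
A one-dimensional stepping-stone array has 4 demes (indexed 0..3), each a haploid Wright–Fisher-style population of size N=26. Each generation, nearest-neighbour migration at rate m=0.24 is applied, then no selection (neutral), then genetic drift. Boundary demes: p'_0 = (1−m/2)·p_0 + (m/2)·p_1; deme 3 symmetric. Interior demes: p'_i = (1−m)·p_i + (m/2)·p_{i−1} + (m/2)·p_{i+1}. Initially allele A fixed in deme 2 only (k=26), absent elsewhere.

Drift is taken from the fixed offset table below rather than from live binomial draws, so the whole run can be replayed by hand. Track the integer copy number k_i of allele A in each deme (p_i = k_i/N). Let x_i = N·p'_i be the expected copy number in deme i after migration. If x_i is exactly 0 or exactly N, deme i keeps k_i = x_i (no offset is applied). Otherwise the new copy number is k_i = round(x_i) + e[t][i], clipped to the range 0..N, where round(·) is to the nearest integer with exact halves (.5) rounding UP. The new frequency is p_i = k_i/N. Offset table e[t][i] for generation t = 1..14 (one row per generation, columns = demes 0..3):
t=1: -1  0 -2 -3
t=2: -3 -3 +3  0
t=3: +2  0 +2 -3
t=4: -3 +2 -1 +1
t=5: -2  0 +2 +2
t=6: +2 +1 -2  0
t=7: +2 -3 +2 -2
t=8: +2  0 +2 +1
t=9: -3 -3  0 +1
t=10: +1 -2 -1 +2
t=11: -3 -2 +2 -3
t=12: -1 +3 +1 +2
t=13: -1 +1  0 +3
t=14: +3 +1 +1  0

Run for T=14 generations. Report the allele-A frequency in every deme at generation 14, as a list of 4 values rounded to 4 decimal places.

[0.1538, 0.2692, 0.3846, 0.5000]

t=0: k=[0 0 26 0]
t=1: x=[0.0000 3.1200 19.7600 3.1200] k=[0 3 18 0]
t=2: x=[0.3600 4.4400 14.0400 2.1600] k=[0 1 17 2]
t=3: x=[0.1200 2.8000 13.2800 3.8000] k=[2 3 15 1]
t=4: x=[2.1200 4.3200 11.8800 2.6800] k=[0 6 11 4]
t=5: x=[0.7200 5.8800 9.5600 4.8400] k=[0 6 12 7]
t=6: x=[0.7200 6.0000 10.6800 7.6000] k=[3 7 9 8]
t=7: x=[3.4800 6.7600 8.6400 8.1200] k=[5 4 11 6]
t=8: x=[4.8800 4.9600 9.5600 6.6000] k=[7 5 12 8]
t=9: x=[6.7600 6.0800 10.6800 8.4800] k=[4 3 11 9]
t=10: x=[3.8800 4.0800 9.8000 9.2400] k=[5 2 9 11]
t=11: x=[4.6400 3.2000 8.4000 10.7600] k=[2 1 10 8]
t=12: x=[1.8800 2.2000 8.6800 8.2400] k=[1 5 10 10]
t=13: x=[1.4800 5.1200 9.4000 10.0000] k=[0 6 9 13]
t=14: x=[0.7200 5.6400 9.1200 12.5200] k=[4 7 10 13]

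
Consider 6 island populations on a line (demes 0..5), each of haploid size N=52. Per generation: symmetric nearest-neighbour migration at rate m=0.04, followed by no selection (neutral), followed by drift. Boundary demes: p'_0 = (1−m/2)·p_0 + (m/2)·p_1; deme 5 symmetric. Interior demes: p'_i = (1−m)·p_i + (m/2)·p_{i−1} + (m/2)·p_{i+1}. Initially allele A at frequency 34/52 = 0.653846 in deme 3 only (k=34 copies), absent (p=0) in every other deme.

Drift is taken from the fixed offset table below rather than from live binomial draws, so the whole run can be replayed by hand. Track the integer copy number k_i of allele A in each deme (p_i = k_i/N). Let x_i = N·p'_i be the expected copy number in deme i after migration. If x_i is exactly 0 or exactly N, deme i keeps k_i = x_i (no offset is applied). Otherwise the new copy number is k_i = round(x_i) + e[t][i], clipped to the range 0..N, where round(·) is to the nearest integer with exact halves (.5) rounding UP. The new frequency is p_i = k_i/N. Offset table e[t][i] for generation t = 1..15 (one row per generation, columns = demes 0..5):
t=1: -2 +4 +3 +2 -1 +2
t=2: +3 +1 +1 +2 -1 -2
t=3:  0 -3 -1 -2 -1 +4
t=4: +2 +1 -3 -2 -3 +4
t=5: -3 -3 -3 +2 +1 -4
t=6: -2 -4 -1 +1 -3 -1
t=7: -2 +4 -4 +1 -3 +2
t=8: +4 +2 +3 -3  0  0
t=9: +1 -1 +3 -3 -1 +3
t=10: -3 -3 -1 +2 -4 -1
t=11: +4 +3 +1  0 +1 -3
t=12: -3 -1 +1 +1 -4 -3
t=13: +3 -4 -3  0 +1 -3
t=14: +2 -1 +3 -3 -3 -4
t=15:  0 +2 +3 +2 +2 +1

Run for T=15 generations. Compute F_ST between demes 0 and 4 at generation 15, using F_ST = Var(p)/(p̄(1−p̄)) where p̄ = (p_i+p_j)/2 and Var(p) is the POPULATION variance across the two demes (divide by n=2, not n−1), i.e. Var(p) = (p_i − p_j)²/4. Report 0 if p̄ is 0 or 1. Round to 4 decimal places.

0.0383

t=0: k=[0 0 0 34 0 0]
t=1: x=[0.0000 0.0000 0.6800 32.6400 0.6800 0.0000] k=[0 0 4 35 0 0]
t=2: x=[0.0000 0.0800 4.5400 33.6800 0.7000 0.0000] k=[0 1 6 36 0 0]
t=3: x=[0.0200 1.0800 6.5000 34.6800 0.7200 0.0000] k=[0 0 6 33 0 0]
t=4: x=[0.0000 0.1200 6.4200 31.8000 0.6600 0.0000] k=[0 1 3 30 0 0]
t=5: x=[0.0200 1.0200 3.5000 28.8600 0.6000 0.0000] k=[0 0 1 31 2 0]
t=6: x=[0.0000 0.0200 1.5800 29.8200 2.5400 0.0400] k=[0 0 1 31 0 0]
t=7: x=[0.0000 0.0200 1.5800 29.7800 0.6200 0.0000] k=[0 4 0 31 0 0]
t=8: x=[0.0800 3.8400 0.7000 29.7600 0.6200 0.0000] k=[4 6 4 27 1 0]
t=9: x=[4.0400 5.9200 4.5000 26.0200 1.5000 0.0200] k=[5 5 8 23 1 3]
t=10: x=[5.0000 5.0600 8.2400 22.2600 1.4800 2.9600] k=[2 2 7 24 0 2]
t=11: x=[2.0000 2.1000 7.2400 23.1800 0.5200 1.9600] k=[6 5 8 23 2 0]
t=12: x=[5.9800 5.0800 8.2400 22.2800 2.3800 0.0400] k=[3 4 9 23 0 0]
t=13: x=[3.0200 4.0800 9.1800 22.2600 0.4600 0.0000] k=[6 0 6 22 1 0]
t=14: x=[5.8800 0.2400 6.2000 21.2600 1.4000 0.0200] k=[8 0 9 18 0 0]
t=15: x=[7.8400 0.3400 9.0000 17.4600 0.3600 0.0000] k=[8 2 12 19 2 0]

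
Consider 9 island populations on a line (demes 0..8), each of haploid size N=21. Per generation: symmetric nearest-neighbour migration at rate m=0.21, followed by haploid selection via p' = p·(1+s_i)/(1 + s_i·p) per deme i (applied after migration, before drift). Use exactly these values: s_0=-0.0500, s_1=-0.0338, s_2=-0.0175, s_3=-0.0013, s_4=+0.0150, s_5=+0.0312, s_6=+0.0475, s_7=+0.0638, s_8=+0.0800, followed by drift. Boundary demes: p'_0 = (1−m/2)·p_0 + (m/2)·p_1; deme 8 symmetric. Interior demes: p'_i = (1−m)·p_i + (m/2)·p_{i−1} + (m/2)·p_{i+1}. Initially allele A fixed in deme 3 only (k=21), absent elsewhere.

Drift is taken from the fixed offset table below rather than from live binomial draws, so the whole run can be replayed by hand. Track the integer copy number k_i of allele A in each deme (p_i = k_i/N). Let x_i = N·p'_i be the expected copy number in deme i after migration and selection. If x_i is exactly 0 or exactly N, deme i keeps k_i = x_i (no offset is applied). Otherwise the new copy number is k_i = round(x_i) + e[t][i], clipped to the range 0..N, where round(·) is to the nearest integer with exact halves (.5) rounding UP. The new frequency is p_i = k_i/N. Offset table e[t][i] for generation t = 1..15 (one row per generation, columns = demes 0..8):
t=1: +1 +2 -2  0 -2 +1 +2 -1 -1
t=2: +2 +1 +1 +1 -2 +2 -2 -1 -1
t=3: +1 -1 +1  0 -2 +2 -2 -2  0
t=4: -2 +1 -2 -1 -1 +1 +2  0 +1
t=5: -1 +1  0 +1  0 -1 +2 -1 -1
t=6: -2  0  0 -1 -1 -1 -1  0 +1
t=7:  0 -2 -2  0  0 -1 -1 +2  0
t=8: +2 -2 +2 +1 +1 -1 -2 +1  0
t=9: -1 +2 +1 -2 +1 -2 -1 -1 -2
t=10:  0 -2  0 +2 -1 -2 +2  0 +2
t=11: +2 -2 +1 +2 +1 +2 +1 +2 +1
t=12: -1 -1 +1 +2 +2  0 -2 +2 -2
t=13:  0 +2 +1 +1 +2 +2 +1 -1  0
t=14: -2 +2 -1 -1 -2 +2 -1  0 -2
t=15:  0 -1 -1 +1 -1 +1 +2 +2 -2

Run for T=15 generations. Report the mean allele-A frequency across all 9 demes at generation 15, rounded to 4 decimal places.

0.1534

t=0: k=[0 0 0 21 0 0 0 0 0]
t=1: x=[0.0000 0.0000 2.1704 16.5855 2.2346 0.0000 0.0000 0.0000 0.0000] k=[0 0 0 17 0 0 0 0 0]
t=2: x=[0.0000 0.0000 1.7564 13.4237 1.8095 0.0000 0.0000 0.0000 0.0000] k=[0 0 3 14 0 0 0 0 0]
t=3: x=[0.0000 0.3045 3.7849 11.3682 1.4905 0.0000 0.0000 0.0000 0.0000] k=[0 0 5 11 0 0 0 0 0]
t=4: x=[0.0000 0.5077 5.0371 9.2083 1.1714 0.0000 0.0000 0.0000 0.0000] k=[0 2 3 8 0 0 0 0 0]
t=5: x=[0.1996 1.8366 3.3698 6.6291 0.8521 0.0000 0.0000 0.0000 0.0000] k=[0 3 3 8 1 0 0 0 0]
t=6: x=[0.2995 2.6055 3.4735 6.7340 1.6525 0.1083 0.0000 0.0000 0.0000] k=[0 3 3 6 1 0 0 0 0]
t=7: x=[0.2995 2.6055 3.2660 5.1549 1.4398 0.1083 0.0000 0.0000 0.0000] k=[0 1 1 5 1 0 0 0 0]
t=8: x=[0.0998 0.8660 1.3968 4.1557 1.3335 0.1083 0.0000 0.0000 0.0000] k=[2 0 3 5 2 0 0 0 0]
t=9: x=[1.7078 0.5077 2.8512 4.4704 2.1334 0.2165 0.0000 0.0000 0.0000] k=[1 3 4 2 3 0 0 0 0]
t=10: x=[1.1528 2.8102 3.6317 2.3123 2.6139 0.3247 0.0000 0.0000 0.0000] k=[1 1 4 4 2 0 0 0 0]
t=11: x=[0.9523 1.2732 3.6317 3.7860 2.0271 0.2165 0.0000 0.0000 0.0000] k=[3 0 5 6 3 2 0 0 0]
t=12: x=[2.5672 0.8127 4.5171 5.5747 3.2507 1.9486 0.2199 0.0000 0.0000] k=[2 0 6 8 5 2 0 0 0]
t=13: x=[1.7078 0.8127 5.5080 7.4687 5.0569 2.1639 0.2199 0.0000 0.0000] k=[2 3 7 8 7 4 1 0 0]
t=14: x=[2.0098 3.2201 6.6048 7.7836 6.8586 4.1004 1.2640 0.1117 0.0000] k=[0 5 6 7 5 6 0 0 0]
t=15: x=[0.4994 4.4581 5.9246 6.6791 5.3743 5.3871 0.6590 0.0000 0.0000] k=[0 3 5 8 4 6 3 0 0]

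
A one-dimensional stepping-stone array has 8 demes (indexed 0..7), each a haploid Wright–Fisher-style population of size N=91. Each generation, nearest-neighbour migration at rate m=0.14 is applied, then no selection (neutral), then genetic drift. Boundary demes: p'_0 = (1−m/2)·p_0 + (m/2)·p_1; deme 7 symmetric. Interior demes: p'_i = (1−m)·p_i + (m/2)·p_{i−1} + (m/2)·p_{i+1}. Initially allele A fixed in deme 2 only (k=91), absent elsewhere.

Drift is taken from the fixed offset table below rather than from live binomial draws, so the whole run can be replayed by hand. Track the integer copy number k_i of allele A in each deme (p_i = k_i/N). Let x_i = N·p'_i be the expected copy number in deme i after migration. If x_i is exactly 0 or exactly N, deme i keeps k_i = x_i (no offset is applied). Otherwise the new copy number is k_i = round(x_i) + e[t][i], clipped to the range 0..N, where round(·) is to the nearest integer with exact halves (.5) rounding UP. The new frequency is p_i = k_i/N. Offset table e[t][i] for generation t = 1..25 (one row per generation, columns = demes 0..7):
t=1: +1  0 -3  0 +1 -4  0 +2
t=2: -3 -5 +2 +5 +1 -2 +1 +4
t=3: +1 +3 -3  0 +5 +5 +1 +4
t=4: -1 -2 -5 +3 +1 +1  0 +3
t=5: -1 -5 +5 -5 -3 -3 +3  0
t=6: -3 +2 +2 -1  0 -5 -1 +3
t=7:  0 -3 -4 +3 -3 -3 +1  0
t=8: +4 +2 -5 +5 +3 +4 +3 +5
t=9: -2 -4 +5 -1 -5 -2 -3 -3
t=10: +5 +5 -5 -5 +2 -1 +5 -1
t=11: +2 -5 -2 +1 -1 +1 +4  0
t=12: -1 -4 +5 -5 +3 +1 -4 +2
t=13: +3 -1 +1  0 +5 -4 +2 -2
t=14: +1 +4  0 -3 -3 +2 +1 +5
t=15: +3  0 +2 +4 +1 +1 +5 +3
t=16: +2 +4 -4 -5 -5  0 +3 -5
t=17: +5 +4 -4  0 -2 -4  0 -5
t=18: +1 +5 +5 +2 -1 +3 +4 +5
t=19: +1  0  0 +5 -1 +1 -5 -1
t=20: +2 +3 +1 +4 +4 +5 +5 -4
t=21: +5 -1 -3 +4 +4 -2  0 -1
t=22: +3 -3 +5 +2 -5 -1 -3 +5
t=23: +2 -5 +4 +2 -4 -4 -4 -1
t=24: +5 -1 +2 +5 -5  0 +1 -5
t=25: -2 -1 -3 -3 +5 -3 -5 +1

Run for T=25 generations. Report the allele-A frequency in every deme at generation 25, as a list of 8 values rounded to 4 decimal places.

t=0: k=[0 0 91 0 0 0 0 0]
t=1: x=[0.0000 6.3700 78.2600 6.3700 0.0000 0.0000 0.0000 0.0000] k=[0 6 75 6 0 0 0 0]
t=2: x=[0.4200 10.4100 65.3400 10.4100 0.4200 0.0000 0.0000 0.0000] k=[0 5 67 15 1 0 0 0]
t=3: x=[0.3500 8.9900 59.0200 17.6600 1.9100 0.0700 0.0000 0.0000] k=[1 12 56 18 7 5 0 0]
t=4: x=[1.7700 14.3100 50.2600 19.8900 7.6300 4.7900 0.3500 0.0000] k=[1 12 45 23 9 6 0 0]
t=5: x=[1.7700 13.5400 41.1500 23.5600 9.7700 5.7900 0.4200 0.0000] k=[1 9 46 19 7 3 3 0]
t=6: x=[1.5600 11.0300 41.5200 20.0500 7.5600 3.2800 2.7900 0.2100] k=[0 13 44 19 8 0 2 3]
t=7: x=[0.9100 14.2600 40.0800 19.9800 8.2100 0.7000 1.9300 2.9300] k=[1 11 36 23 5 0 3 3]
t=8: x=[1.7000 12.0500 33.3400 22.6500 5.9100 0.5600 2.7900 3.0000] k=[6 14 28 28 9 5 6 8]
t=9: x=[6.5600 14.4200 27.0200 26.6700 10.0500 5.3500 6.0700 7.8600] k=[5 10 32 26 5 3 3 5]
t=10: x=[5.3500 11.1900 30.0400 24.9500 6.3300 3.1400 3.1400 4.8600] k=[10 16 25 20 8 2 8 4]
t=11: x=[10.4200 16.2100 24.0200 19.5100 8.4200 2.8400 7.3000 4.2800] k=[12 11 22 21 7 4 11 4]
t=12: x=[11.9300 11.8400 21.1600 20.0900 7.7700 4.7000 10.0200 4.4900] k=[11 8 26 15 11 6 6 6]
t=13: x=[10.7900 9.4700 23.9700 15.4900 10.9300 6.3500 6.0000 6.0000] k=[14 8 25 15 16 2 8 4]
t=14: x=[13.5800 9.6100 23.1100 15.7700 14.9500 3.4000 7.3000 4.2800] k=[15 14 23 13 12 5 8 9]
t=15: x=[14.9300 14.7000 21.6700 13.6300 11.5800 5.7000 7.8600 8.9300] k=[18 15 24 18 13 7 13 12]
t=16: x=[17.7900 15.8400 22.9500 18.0700 12.9300 7.8400 12.5100 12.0700] k=[20 20 19 13 8 8 16 7]
t=17: x=[20.0000 19.9300 18.6500 13.0700 8.3500 8.5600 14.8100 7.6300] k=[25 24 15 13 6 5 15 3]
t=18: x=[24.9300 23.4400 15.4900 12.6500 6.4200 5.7700 13.4600 3.8400] k=[26 28 20 15 5 9 17 9]
t=19: x=[26.1400 27.3000 20.2100 14.6500 5.9800 9.2800 15.8800 9.5600] k=[27 27 20 20 5 10 11 9]
t=20: x=[27.0000 26.5100 20.4900 18.9500 6.4000 9.7200 10.7900 9.1400] k=[29 30 21 23 10 15 16 5]
t=21: x=[29.0700 29.3000 21.7700 21.9500 11.2600 14.7200 15.1600 5.7700] k=[34 28 19 26 15 13 15 5]
t=22: x=[33.5800 27.7900 20.1200 24.7400 15.6300 13.2800 14.1600 5.7000] k=[37 25 25 27 11 12 11 11]
t=23: x=[36.1600 25.8400 25.1400 25.7400 12.1900 11.8600 11.0700 11.0000] k=[38 21 29 28 8 8 7 10]
t=24: x=[36.8100 22.7500 28.3700 26.6700 9.4000 7.9300 7.2800 9.7900] k=[42 22 30 32 4 8 8 5]
t=25: x=[40.6000 23.9600 29.5800 29.9000 6.2400 7.7200 7.7900 5.2100] k=[39 23 27 27 11 5 3 6]

[0.4286, 0.2527, 0.2967, 0.2967, 0.1209, 0.0549, 0.0330, 0.0659]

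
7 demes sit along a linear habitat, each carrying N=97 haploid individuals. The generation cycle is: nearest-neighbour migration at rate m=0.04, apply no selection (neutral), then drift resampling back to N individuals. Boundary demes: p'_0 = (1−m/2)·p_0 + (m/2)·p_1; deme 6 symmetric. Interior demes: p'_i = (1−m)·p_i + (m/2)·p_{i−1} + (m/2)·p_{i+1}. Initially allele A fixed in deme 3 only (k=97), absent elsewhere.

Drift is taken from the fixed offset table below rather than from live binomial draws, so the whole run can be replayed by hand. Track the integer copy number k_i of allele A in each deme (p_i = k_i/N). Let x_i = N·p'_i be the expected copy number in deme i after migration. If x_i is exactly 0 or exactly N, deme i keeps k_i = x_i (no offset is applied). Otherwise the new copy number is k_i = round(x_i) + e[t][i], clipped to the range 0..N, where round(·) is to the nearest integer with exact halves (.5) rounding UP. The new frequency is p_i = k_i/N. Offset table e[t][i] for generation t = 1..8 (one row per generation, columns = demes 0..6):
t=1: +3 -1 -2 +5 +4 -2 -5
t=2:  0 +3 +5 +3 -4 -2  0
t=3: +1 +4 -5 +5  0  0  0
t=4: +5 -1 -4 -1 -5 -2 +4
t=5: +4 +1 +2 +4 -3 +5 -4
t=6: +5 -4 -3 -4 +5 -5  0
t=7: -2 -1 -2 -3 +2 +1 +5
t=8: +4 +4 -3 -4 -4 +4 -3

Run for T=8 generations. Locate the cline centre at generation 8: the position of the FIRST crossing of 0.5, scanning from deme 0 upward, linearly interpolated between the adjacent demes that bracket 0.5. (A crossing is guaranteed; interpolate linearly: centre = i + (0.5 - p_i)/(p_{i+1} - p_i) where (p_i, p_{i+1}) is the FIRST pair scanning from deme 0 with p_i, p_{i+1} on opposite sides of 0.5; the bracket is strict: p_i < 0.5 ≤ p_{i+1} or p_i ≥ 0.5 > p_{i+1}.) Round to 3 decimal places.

t=0: k=[0 0 0 97 0 0 0]
t=1: x=[0.0000 0.0000 1.9400 93.1200 1.9400 0.0000 0.0000] k=[0 0 0 97 6 0 0]
t=2: x=[0.0000 0.0000 1.9400 93.2400 7.7000 0.1200 0.0000] k=[0 0 7 96 4 0 0]
t=3: x=[0.0000 0.1400 8.6400 92.3800 5.7600 0.0800 0.0000] k=[0 4 4 97 6 0 0]
t=4: x=[0.0800 3.9200 5.8600 93.3200 7.7000 0.1200 0.0000] k=[5 3 2 92 3 0 0]
t=5: x=[4.9600 3.0200 3.8200 88.4200 4.7200 0.0600 0.0000] k=[9 4 6 92 2 5 0]
t=6: x=[8.9000 4.1400 7.6800 88.4800 3.8600 4.8400 0.1000] k=[14 0 5 84 9 0 0]
t=7: x=[13.7200 0.3800 6.4800 80.9200 10.3200 0.1800 0.0000] k=[12 0 4 78 12 1 0]
t=8: x=[11.7600 0.3200 5.4000 75.2000 13.1000 1.2000 0.0200] k=[16 4 2 71 9 5 0]

2.674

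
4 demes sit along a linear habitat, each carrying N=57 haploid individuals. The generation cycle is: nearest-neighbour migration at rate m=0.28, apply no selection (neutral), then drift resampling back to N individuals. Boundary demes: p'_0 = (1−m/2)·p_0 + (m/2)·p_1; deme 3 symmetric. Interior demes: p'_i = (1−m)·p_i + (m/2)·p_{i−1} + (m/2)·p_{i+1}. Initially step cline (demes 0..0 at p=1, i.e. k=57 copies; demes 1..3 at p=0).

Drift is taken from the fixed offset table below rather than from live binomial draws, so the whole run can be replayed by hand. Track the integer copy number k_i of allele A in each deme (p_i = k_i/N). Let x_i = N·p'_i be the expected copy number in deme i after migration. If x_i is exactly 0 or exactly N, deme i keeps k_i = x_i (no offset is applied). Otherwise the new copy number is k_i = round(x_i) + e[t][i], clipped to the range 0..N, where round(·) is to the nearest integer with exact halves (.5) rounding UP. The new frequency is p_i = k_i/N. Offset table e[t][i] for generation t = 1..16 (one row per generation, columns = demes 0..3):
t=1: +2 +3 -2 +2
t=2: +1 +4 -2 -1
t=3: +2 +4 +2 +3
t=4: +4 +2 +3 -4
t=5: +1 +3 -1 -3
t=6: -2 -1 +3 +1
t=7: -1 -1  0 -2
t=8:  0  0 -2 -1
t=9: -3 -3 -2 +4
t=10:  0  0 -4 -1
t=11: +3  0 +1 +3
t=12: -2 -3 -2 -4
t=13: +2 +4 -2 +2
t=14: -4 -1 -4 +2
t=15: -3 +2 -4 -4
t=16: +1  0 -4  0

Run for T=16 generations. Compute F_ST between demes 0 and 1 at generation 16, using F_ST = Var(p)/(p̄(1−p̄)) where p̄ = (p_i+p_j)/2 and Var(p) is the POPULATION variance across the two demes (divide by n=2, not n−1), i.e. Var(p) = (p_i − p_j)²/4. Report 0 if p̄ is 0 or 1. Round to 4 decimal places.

t=0: k=[57 0 0 0]
t=1: x=[49.0200 7.9800 0.0000 0.0000] k=[51 11 0 0]
t=2: x=[45.4000 15.0600 1.5400 0.0000] k=[46 19 0 0]
t=3: x=[42.2200 20.1200 2.6600 0.0000] k=[44 24 5 0]
t=4: x=[41.2000 24.1400 6.9600 0.7000] k=[45 26 10 0]
t=5: x=[42.3400 26.4200 10.8400 1.4000] k=[43 29 10 0]
t=6: x=[41.0400 28.3000 11.2600 1.4000] k=[39 27 14 2]
t=7: x=[37.3200 26.8600 14.1400 3.6800] k=[36 26 14 2]
t=8: x=[34.6000 25.7200 14.0000 3.6800] k=[35 26 12 3]
t=9: x=[33.7400 25.3000 12.7000 4.2600] k=[31 22 11 8]
t=10: x=[29.7400 21.7200 12.1200 8.4200] k=[30 22 8 7]
t=11: x=[28.8800 21.1600 9.8200 7.1400] k=[32 21 11 10]
t=12: x=[30.4600 21.1400 12.2600 10.1400] k=[28 18 10 6]
t=13: x=[26.6000 18.2800 10.5600 6.5600] k=[29 22 9 9]
t=14: x=[28.0200 21.1600 10.8200 9.0000] k=[24 20 7 11]
t=15: x=[23.4400 18.7400 9.3800 10.4400] k=[20 21 5 6]
t=16: x=[20.1400 18.6200 7.3800 5.8600] k=[21 19 3 6]

0.0014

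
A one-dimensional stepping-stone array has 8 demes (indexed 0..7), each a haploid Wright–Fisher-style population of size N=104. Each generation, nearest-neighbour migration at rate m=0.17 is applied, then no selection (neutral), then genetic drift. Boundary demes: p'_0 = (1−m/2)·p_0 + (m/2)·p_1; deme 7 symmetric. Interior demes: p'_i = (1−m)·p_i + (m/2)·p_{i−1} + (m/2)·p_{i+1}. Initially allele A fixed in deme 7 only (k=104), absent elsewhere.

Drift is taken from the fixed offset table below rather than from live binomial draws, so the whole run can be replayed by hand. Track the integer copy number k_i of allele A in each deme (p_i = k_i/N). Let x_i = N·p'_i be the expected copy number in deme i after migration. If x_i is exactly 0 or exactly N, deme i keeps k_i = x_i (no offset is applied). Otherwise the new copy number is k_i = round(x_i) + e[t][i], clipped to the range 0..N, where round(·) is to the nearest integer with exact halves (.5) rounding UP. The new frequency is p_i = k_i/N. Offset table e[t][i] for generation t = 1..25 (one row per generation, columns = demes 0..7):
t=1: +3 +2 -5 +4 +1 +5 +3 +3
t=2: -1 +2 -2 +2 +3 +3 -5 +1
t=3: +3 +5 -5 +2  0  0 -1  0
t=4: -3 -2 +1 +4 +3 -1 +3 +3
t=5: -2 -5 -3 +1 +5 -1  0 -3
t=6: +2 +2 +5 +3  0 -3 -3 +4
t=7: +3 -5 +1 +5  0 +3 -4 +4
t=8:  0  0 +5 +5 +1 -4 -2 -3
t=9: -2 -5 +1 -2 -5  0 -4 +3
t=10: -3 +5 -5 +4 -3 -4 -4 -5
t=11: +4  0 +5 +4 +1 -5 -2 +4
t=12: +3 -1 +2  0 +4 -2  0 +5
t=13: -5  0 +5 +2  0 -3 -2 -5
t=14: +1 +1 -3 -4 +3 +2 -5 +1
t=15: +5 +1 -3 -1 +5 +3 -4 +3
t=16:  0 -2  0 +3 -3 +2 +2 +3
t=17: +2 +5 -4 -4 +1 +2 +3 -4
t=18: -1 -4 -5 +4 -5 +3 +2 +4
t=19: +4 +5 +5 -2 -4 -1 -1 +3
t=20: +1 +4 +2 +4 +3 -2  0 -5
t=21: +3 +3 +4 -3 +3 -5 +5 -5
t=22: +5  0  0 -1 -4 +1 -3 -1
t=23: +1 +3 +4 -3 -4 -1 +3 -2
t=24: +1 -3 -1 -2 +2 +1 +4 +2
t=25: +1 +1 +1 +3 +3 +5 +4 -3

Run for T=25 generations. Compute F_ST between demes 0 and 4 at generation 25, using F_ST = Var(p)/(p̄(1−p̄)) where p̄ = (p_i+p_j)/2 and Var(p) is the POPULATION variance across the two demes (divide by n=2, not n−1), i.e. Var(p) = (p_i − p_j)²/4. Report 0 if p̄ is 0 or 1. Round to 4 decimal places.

0.0267

t=0: k=[0 0 0 0 0 0 0 104]
t=1: x=[0.0000 0.0000 0.0000 0.0000 0.0000 0.0000 8.8400 95.1600] k=[0 0 0 0 0 0 12 98]
t=2: x=[0.0000 0.0000 0.0000 0.0000 0.0000 1.0200 18.2900 90.6900] k=[0 0 0 0 0 4 13 92]
t=3: x=[0.0000 0.0000 0.0000 0.0000 0.3400 4.4250 18.9500 85.2850] k=[0 0 0 0 0 4 18 85]
t=4: x=[0.0000 0.0000 0.0000 0.0000 0.3400 4.8500 22.5050 79.3050] k=[0 0 0 0 3 4 26 82]
t=5: x=[0.0000 0.0000 0.0000 0.2550 2.8300 5.7850 28.8900 77.2400] k=[0 0 0 1 8 5 29 74]
t=6: x=[0.0000 0.0000 0.0850 1.5100 7.1500 7.2950 30.7850 70.1750] k=[0 0 5 5 7 4 28 74]
t=7: x=[0.0000 0.4250 4.5750 5.1700 6.5750 6.2950 29.8700 70.0900] k=[0 0 6 10 7 9 26 74]
t=8: x=[0.0000 0.5100 5.8300 9.4050 7.4250 10.2750 28.6350 69.9200] k=[0 1 11 14 8 6 27 67]
t=9: x=[0.0850 1.7650 10.4050 13.2350 8.3400 7.9550 28.6150 63.6000] k=[0 0 11 11 3 8 25 67]
t=10: x=[0.0000 0.9350 10.0650 10.3200 4.1050 9.0200 27.1250 63.4300] k=[0 6 5 14 1 5 23 58]
t=11: x=[0.5100 5.4050 5.8500 12.1300 2.4450 6.1900 24.4450 55.0250] k=[5 5 11 16 3 1 22 59]
t=12: x=[5.0000 5.5100 10.9150 14.4700 3.9350 2.9550 23.3600 55.8550] k=[8 5 13 14 8 1 23 61]
t=13: x=[7.7450 5.9350 12.4050 13.4050 7.9150 3.4650 24.3600 57.7700] k=[3 6 17 15 8 0 22 53]
t=14: x=[3.2550 6.6800 15.8950 14.5750 7.9150 2.5500 22.7650 50.3650] k=[4 8 13 11 11 5 18 51]
t=15: x=[4.3400 8.0850 12.4050 11.1700 10.4900 6.6150 19.7000 48.1950] k=[9 9 9 10 15 10 16 51]
t=16: x=[9.0000 9.0000 9.0850 10.3400 14.1500 10.9350 18.4650 48.0250] k=[9 7 9 13 11 13 20 51]
t=17: x=[8.8300 7.3400 9.1700 12.4900 11.3400 13.4250 22.0400 48.3650] k=[11 12 5 8 12 15 25 44]
t=18: x=[11.0850 11.3200 5.8500 8.0850 11.9150 15.5950 25.7650 42.3850] k=[10 7 1 12 7 19 28 46]
t=19: x=[9.7450 6.7450 2.4450 10.6400 8.4450 18.7450 28.7650 44.4700] k=[14 12 7 9 4 18 28 47]
t=20: x=[13.8300 11.7450 7.5950 8.4050 5.6150 17.6600 28.7650 45.3850] k=[15 16 10 12 9 16 29 40]
t=21: x=[15.0850 15.4050 10.6800 11.5750 9.8500 16.5100 28.8300 39.0650] k=[18 18 15 9 13 12 34 34]
t=22: x=[18.0000 17.7450 14.7450 9.8500 12.5750 13.9550 32.1300 34.0000] k=[23 18 15 9 9 15 29 33]
t=23: x=[22.5750 18.1700 14.7450 9.5100 9.5100 15.6800 28.1500 32.6600] k=[24 21 19 7 6 15 31 31]
t=24: x=[23.7450 21.0850 18.1500 7.9350 6.8500 15.5950 29.6400 31.0000] k=[25 18 17 6 9 17 34 33]
t=25: x=[24.4050 18.5100 16.1500 7.1900 9.4250 17.7650 32.4700 33.0850] k=[25 20 17 10 12 23 36 30]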